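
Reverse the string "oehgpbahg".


Input: oehgpbahg
Reading characters right to left:
  Position 8: 'g'
  Position 7: 'h'
  Position 6: 'a'
  Position 5: 'b'
  Position 4: 'p'
  Position 3: 'g'
  Position 2: 'h'
  Position 1: 'e'
  Position 0: 'o'
Reversed: ghabpgheo

ghabpgheo


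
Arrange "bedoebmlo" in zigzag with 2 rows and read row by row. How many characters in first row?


Zigzag "bedoebmlo" into 2 rows:
Placing characters:
  'b' => row 0
  'e' => row 1
  'd' => row 0
  'o' => row 1
  'e' => row 0
  'b' => row 1
  'm' => row 0
  'l' => row 1
  'o' => row 0
Rows:
  Row 0: "bdemo"
  Row 1: "eobl"
First row length: 5

5


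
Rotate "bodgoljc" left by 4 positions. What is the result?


Input: "bodgoljc", rotate left by 4
First 4 characters: "bodg"
Remaining characters: "oljc"
Concatenate remaining + first: "oljc" + "bodg" = "oljcbodg"

oljcbodg


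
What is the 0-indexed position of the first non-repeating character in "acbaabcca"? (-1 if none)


Input: acbaabcca
Character frequencies:
  'a': 4
  'b': 2
  'c': 3
Scanning left to right for freq == 1:
  Position 0 ('a'): freq=4, skip
  Position 1 ('c'): freq=3, skip
  Position 2 ('b'): freq=2, skip
  Position 3 ('a'): freq=4, skip
  Position 4 ('a'): freq=4, skip
  Position 5 ('b'): freq=2, skip
  Position 6 ('c'): freq=3, skip
  Position 7 ('c'): freq=3, skip
  Position 8 ('a'): freq=4, skip
  No unique character found => answer = -1

-1


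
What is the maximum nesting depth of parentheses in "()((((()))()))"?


Input: "()((((()))()))"
Tracking depth:
  Position 0 '(': depth becomes 1
  Position 1 ')': depth becomes 0
  Position 2 '(': depth becomes 1
  Position 3 '(': depth becomes 2
  Position 4 '(': depth becomes 3
  Position 5 '(': depth becomes 4
  Position 6 '(': depth becomes 5
  Position 7 ')': depth becomes 4
  Position 8 ')': depth becomes 3
  Position 9 ')': depth becomes 2
  Position 10 '(': depth becomes 3
  Position 11 ')': depth becomes 2
  Position 12 ')': depth becomes 1
  Position 13 ')': depth becomes 0
Maximum depth reached: 5

5


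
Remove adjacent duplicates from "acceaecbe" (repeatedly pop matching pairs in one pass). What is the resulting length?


Input: acceaecbe
Stack-based adjacent duplicate removal:
  Read 'a': push. Stack: a
  Read 'c': push. Stack: ac
  Read 'c': matches stack top 'c' => pop. Stack: a
  Read 'e': push. Stack: ae
  Read 'a': push. Stack: aea
  Read 'e': push. Stack: aeae
  Read 'c': push. Stack: aeaec
  Read 'b': push. Stack: aeaecb
  Read 'e': push. Stack: aeaecbe
Final stack: "aeaecbe" (length 7)

7


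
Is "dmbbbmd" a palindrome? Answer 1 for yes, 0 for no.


Input: dmbbbmd
Reversed: dmbbbmd
  Compare pos 0 ('d') with pos 6 ('d'): match
  Compare pos 1 ('m') with pos 5 ('m'): match
  Compare pos 2 ('b') with pos 4 ('b'): match
Result: palindrome

1


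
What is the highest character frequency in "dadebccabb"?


Input: dadebccabb
Character counts:
  'a': 2
  'b': 3
  'c': 2
  'd': 2
  'e': 1
Maximum frequency: 3

3


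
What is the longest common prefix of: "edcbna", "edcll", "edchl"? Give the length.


Words: edcbna, edcll, edchl
  Position 0: all 'e' => match
  Position 1: all 'd' => match
  Position 2: all 'c' => match
  Position 3: ('b', 'l', 'h') => mismatch, stop
LCP = "edc" (length 3)

3


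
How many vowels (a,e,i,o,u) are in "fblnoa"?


Input: fblnoa
Checking each character:
  'f' at position 0: consonant
  'b' at position 1: consonant
  'l' at position 2: consonant
  'n' at position 3: consonant
  'o' at position 4: vowel (running total: 1)
  'a' at position 5: vowel (running total: 2)
Total vowels: 2

2


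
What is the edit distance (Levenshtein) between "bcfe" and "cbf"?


Computing edit distance: "bcfe" -> "cbf"
DP table:
           c    b    f
      0    1    2    3
  b   1    1    1    2
  c   2    1    2    2
  f   3    2    2    2
  e   4    3    3    3
Edit distance = dp[4][3] = 3

3


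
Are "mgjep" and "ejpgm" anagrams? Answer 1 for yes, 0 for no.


Strings: "mgjep", "ejpgm"
Sorted first:  egjmp
Sorted second: egjmp
Sorted forms match => anagrams

1


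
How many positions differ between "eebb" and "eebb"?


Comparing "eebb" and "eebb" position by position:
  Position 0: 'e' vs 'e' => same
  Position 1: 'e' vs 'e' => same
  Position 2: 'b' vs 'b' => same
  Position 3: 'b' vs 'b' => same
Positions that differ: 0

0


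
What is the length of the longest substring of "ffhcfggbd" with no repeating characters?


Input: "ffhcfggbd"
Sliding window (track last position of each char):
  Position 0 ('f'): window [0,0] length 1 -- new best
  Position 1 ('f'): repeat (last at 0), move window start to 1
  Position 1 ('f'): window [1,1] length 1
  Position 2 ('h'): window [1,2] length 2 -- new best
  Position 3 ('c'): window [1,3] length 3 -- new best
  Position 4 ('f'): repeat (last at 1), move window start to 2
  Position 4 ('f'): window [2,4] length 3
  Position 5 ('g'): window [2,5] length 4 -- new best
  Position 6 ('g'): repeat (last at 5), move window start to 6
  Position 6 ('g'): window [6,6] length 1
  Position 7 ('b'): window [6,7] length 2
  Position 8 ('d'): window [6,8] length 3
Longest substring with no repeats: "hcfg" with length 4

4


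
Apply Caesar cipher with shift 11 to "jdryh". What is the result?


Caesar cipher: shift "jdryh" by 11
  'j' (pos 9) + 11 = pos 20 = 'u'
  'd' (pos 3) + 11 = pos 14 = 'o'
  'r' (pos 17) + 11 = pos 2 = 'c'
  'y' (pos 24) + 11 = pos 9 = 'j'
  'h' (pos 7) + 11 = pos 18 = 's'
Result: uocjs

uocjs


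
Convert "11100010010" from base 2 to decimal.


Input: "11100010010" in base 2
Positional expansion:
  Digit '1' (value 1) x 2^10 = 1024
  Digit '1' (value 1) x 2^9 = 512
  Digit '1' (value 1) x 2^8 = 256
  Digit '0' (value 0) x 2^7 = 0
  Digit '0' (value 0) x 2^6 = 0
  Digit '0' (value 0) x 2^5 = 0
  Digit '1' (value 1) x 2^4 = 16
  Digit '0' (value 0) x 2^3 = 0
  Digit '0' (value 0) x 2^2 = 0
  Digit '1' (value 1) x 2^1 = 2
  Digit '0' (value 0) x 2^0 = 0
Sum = 1810

1810


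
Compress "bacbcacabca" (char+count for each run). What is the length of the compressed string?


Input: bacbcacabca
Runs:
  'b' x 1 => "b1"
  'a' x 1 => "a1"
  'c' x 1 => "c1"
  'b' x 1 => "b1"
  'c' x 1 => "c1"
  'a' x 1 => "a1"
  'c' x 1 => "c1"
  'a' x 1 => "a1"
  'b' x 1 => "b1"
  'c' x 1 => "c1"
  'a' x 1 => "a1"
Compressed: "b1a1c1b1c1a1c1a1b1c1a1"
Compressed length: 22

22


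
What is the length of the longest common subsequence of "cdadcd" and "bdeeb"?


LCS of "cdadcd" and "bdeeb"
DP table:
           b    d    e    e    b
      0    0    0    0    0    0
  c   0    0    0    0    0    0
  d   0    0    1    1    1    1
  a   0    0    1    1    1    1
  d   0    0    1    1    1    1
  c   0    0    1    1    1    1
  d   0    0    1    1    1    1
LCS length = dp[6][5] = 1

1


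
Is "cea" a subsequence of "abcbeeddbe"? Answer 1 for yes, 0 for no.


Check if "cea" is a subsequence of "abcbeeddbe"
Greedy scan:
  Position 0 ('a'): no match needed
  Position 1 ('b'): no match needed
  Position 2 ('c'): matches sub[0] = 'c'
  Position 3 ('b'): no match needed
  Position 4 ('e'): matches sub[1] = 'e'
  Position 5 ('e'): no match needed
  Position 6 ('d'): no match needed
  Position 7 ('d'): no match needed
  Position 8 ('b'): no match needed
  Position 9 ('e'): no match needed
Only matched 2/3 characters => not a subsequence

0


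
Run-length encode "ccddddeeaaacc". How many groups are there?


Input: ccddddeeaaacc
Scanning for consecutive runs:
  Group 1: 'c' x 2 (positions 0-1)
  Group 2: 'd' x 4 (positions 2-5)
  Group 3: 'e' x 2 (positions 6-7)
  Group 4: 'a' x 3 (positions 8-10)
  Group 5: 'c' x 2 (positions 11-12)
Total groups: 5

5


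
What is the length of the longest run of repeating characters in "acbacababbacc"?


Input: "acbacababbacc"
Scanning for longest run:
  Position 1 ('c'): new char, reset run to 1
  Position 2 ('b'): new char, reset run to 1
  Position 3 ('a'): new char, reset run to 1
  Position 4 ('c'): new char, reset run to 1
  Position 5 ('a'): new char, reset run to 1
  Position 6 ('b'): new char, reset run to 1
  Position 7 ('a'): new char, reset run to 1
  Position 8 ('b'): new char, reset run to 1
  Position 9 ('b'): continues run of 'b', length=2
  Position 10 ('a'): new char, reset run to 1
  Position 11 ('c'): new char, reset run to 1
  Position 12 ('c'): continues run of 'c', length=2
Longest run: 'b' with length 2

2


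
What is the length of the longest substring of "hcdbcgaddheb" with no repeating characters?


Input: "hcdbcgaddheb"
Sliding window (track last position of each char):
  Position 0 ('h'): window [0,0] length 1 -- new best
  Position 1 ('c'): window [0,1] length 2 -- new best
  Position 2 ('d'): window [0,2] length 3 -- new best
  Position 3 ('b'): window [0,3] length 4 -- new best
  Position 4 ('c'): repeat (last at 1), move window start to 2
  Position 4 ('c'): window [2,4] length 3
  Position 5 ('g'): window [2,5] length 4
  Position 6 ('a'): window [2,6] length 5 -- new best
  Position 7 ('d'): repeat (last at 2), move window start to 3
  Position 7 ('d'): window [3,7] length 5
  Position 8 ('d'): repeat (last at 7), move window start to 8
  Position 8 ('d'): window [8,8] length 1
  Position 9 ('h'): window [8,9] length 2
  Position 10 ('e'): window [8,10] length 3
  Position 11 ('b'): window [8,11] length 4
Longest substring with no repeats: "dbcga" with length 5

5


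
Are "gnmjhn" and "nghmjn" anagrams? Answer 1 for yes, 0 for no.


Strings: "gnmjhn", "nghmjn"
Sorted first:  ghjmnn
Sorted second: ghjmnn
Sorted forms match => anagrams

1


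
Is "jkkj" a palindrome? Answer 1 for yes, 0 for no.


Input: jkkj
Reversed: jkkj
  Compare pos 0 ('j') with pos 3 ('j'): match
  Compare pos 1 ('k') with pos 2 ('k'): match
Result: palindrome

1


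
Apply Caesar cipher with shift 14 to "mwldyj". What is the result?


Caesar cipher: shift "mwldyj" by 14
  'm' (pos 12) + 14 = pos 0 = 'a'
  'w' (pos 22) + 14 = pos 10 = 'k'
  'l' (pos 11) + 14 = pos 25 = 'z'
  'd' (pos 3) + 14 = pos 17 = 'r'
  'y' (pos 24) + 14 = pos 12 = 'm'
  'j' (pos 9) + 14 = pos 23 = 'x'
Result: akzrmx

akzrmx


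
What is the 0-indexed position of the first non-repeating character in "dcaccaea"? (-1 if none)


Input: dcaccaea
Character frequencies:
  'a': 3
  'c': 3
  'd': 1
  'e': 1
Scanning left to right for freq == 1:
  Position 0 ('d'): unique! => answer = 0

0


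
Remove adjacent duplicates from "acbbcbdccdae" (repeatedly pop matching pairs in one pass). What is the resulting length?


Input: acbbcbdccdae
Stack-based adjacent duplicate removal:
  Read 'a': push. Stack: a
  Read 'c': push. Stack: ac
  Read 'b': push. Stack: acb
  Read 'b': matches stack top 'b' => pop. Stack: ac
  Read 'c': matches stack top 'c' => pop. Stack: a
  Read 'b': push. Stack: ab
  Read 'd': push. Stack: abd
  Read 'c': push. Stack: abdc
  Read 'c': matches stack top 'c' => pop. Stack: abd
  Read 'd': matches stack top 'd' => pop. Stack: ab
  Read 'a': push. Stack: aba
  Read 'e': push. Stack: abae
Final stack: "abae" (length 4)

4


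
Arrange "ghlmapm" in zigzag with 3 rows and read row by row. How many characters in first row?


Zigzag "ghlmapm" into 3 rows:
Placing characters:
  'g' => row 0
  'h' => row 1
  'l' => row 2
  'm' => row 1
  'a' => row 0
  'p' => row 1
  'm' => row 2
Rows:
  Row 0: "ga"
  Row 1: "hmp"
  Row 2: "lm"
First row length: 2

2


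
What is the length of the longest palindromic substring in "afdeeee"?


Input: "afdeeee"
Checking substrings for palindromes:
  [3:7] "eeee" (len 4) => palindrome
  [3:6] "eee" (len 3) => palindrome
  [4:7] "eee" (len 3) => palindrome
  [3:5] "ee" (len 2) => palindrome
  [4:6] "ee" (len 2) => palindrome
  [5:7] "ee" (len 2) => palindrome
Longest palindromic substring: "eeee" with length 4

4


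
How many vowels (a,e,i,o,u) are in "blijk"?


Input: blijk
Checking each character:
  'b' at position 0: consonant
  'l' at position 1: consonant
  'i' at position 2: vowel (running total: 1)
  'j' at position 3: consonant
  'k' at position 4: consonant
Total vowels: 1

1


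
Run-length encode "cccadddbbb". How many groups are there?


Input: cccadddbbb
Scanning for consecutive runs:
  Group 1: 'c' x 3 (positions 0-2)
  Group 2: 'a' x 1 (positions 3-3)
  Group 3: 'd' x 3 (positions 4-6)
  Group 4: 'b' x 3 (positions 7-9)
Total groups: 4

4


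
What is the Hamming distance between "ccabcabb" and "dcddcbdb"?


Comparing "ccabcabb" and "dcddcbdb" position by position:
  Position 0: 'c' vs 'd' => differ
  Position 1: 'c' vs 'c' => same
  Position 2: 'a' vs 'd' => differ
  Position 3: 'b' vs 'd' => differ
  Position 4: 'c' vs 'c' => same
  Position 5: 'a' vs 'b' => differ
  Position 6: 'b' vs 'd' => differ
  Position 7: 'b' vs 'b' => same
Total differences (Hamming distance): 5

5


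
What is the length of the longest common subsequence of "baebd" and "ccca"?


LCS of "baebd" and "ccca"
DP table:
           c    c    c    a
      0    0    0    0    0
  b   0    0    0    0    0
  a   0    0    0    0    1
  e   0    0    0    0    1
  b   0    0    0    0    1
  d   0    0    0    0    1
LCS length = dp[5][4] = 1

1


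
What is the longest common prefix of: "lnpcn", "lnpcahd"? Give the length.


Words: lnpcn, lnpcahd
  Position 0: all 'l' => match
  Position 1: all 'n' => match
  Position 2: all 'p' => match
  Position 3: all 'c' => match
  Position 4: ('n', 'a') => mismatch, stop
LCP = "lnpc" (length 4)

4


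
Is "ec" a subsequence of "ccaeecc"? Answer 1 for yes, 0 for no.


Check if "ec" is a subsequence of "ccaeecc"
Greedy scan:
  Position 0 ('c'): no match needed
  Position 1 ('c'): no match needed
  Position 2 ('a'): no match needed
  Position 3 ('e'): matches sub[0] = 'e'
  Position 4 ('e'): no match needed
  Position 5 ('c'): matches sub[1] = 'c'
  Position 6 ('c'): no match needed
All 2 characters matched => is a subsequence

1


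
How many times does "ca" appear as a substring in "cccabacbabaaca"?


Searching for "ca" in "cccabacbabaaca"
Scanning each position:
  Position 0: "cc" => no
  Position 1: "cc" => no
  Position 2: "ca" => MATCH
  Position 3: "ab" => no
  Position 4: "ba" => no
  Position 5: "ac" => no
  Position 6: "cb" => no
  Position 7: "ba" => no
  Position 8: "ab" => no
  Position 9: "ba" => no
  Position 10: "aa" => no
  Position 11: "ac" => no
  Position 12: "ca" => MATCH
Total occurrences: 2

2


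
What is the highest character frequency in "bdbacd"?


Input: bdbacd
Character counts:
  'a': 1
  'b': 2
  'c': 1
  'd': 2
Maximum frequency: 2

2


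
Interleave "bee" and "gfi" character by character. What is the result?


Interleaving "bee" and "gfi":
  Position 0: 'b' from first, 'g' from second => "bg"
  Position 1: 'e' from first, 'f' from second => "ef"
  Position 2: 'e' from first, 'i' from second => "ei"
Result: bgefei

bgefei


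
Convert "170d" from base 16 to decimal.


Input: "170d" in base 16
Positional expansion:
  Digit '1' (value 1) x 16^3 = 4096
  Digit '7' (value 7) x 16^2 = 1792
  Digit '0' (value 0) x 16^1 = 0
  Digit 'd' (value 13) x 16^0 = 13
Sum = 5901

5901


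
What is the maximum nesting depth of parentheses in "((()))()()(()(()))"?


Input: "((()))()()(()(()))"
Tracking depth:
  Position 0 '(': depth becomes 1
  Position 1 '(': depth becomes 2
  Position 2 '(': depth becomes 3
  Position 3 ')': depth becomes 2
  Position 4 ')': depth becomes 1
  Position 5 ')': depth becomes 0
  Position 6 '(': depth becomes 1
  Position 7 ')': depth becomes 0
  Position 8 '(': depth becomes 1
  Position 9 ')': depth becomes 0
  Position 10 '(': depth becomes 1
  Position 11 '(': depth becomes 2
  Position 12 ')': depth becomes 1
  Position 13 '(': depth becomes 2
  Position 14 '(': depth becomes 3
  Position 15 ')': depth becomes 2
  Position 16 ')': depth becomes 1
  Position 17 ')': depth becomes 0
Maximum depth reached: 3

3


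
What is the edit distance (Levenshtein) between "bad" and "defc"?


Computing edit distance: "bad" -> "defc"
DP table:
           d    e    f    c
      0    1    2    3    4
  b   1    1    2    3    4
  a   2    2    2    3    4
  d   3    2    3    3    4
Edit distance = dp[3][4] = 4

4


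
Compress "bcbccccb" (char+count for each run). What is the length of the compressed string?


Input: bcbccccb
Runs:
  'b' x 1 => "b1"
  'c' x 1 => "c1"
  'b' x 1 => "b1"
  'c' x 4 => "c4"
  'b' x 1 => "b1"
Compressed: "b1c1b1c4b1"
Compressed length: 10

10


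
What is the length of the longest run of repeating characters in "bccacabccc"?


Input: "bccacabccc"
Scanning for longest run:
  Position 1 ('c'): new char, reset run to 1
  Position 2 ('c'): continues run of 'c', length=2
  Position 3 ('a'): new char, reset run to 1
  Position 4 ('c'): new char, reset run to 1
  Position 5 ('a'): new char, reset run to 1
  Position 6 ('b'): new char, reset run to 1
  Position 7 ('c'): new char, reset run to 1
  Position 8 ('c'): continues run of 'c', length=2
  Position 9 ('c'): continues run of 'c', length=3
Longest run: 'c' with length 3

3


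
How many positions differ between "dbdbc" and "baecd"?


Comparing "dbdbc" and "baecd" position by position:
  Position 0: 'd' vs 'b' => DIFFER
  Position 1: 'b' vs 'a' => DIFFER
  Position 2: 'd' vs 'e' => DIFFER
  Position 3: 'b' vs 'c' => DIFFER
  Position 4: 'c' vs 'd' => DIFFER
Positions that differ: 5

5


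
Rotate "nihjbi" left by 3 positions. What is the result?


Input: "nihjbi", rotate left by 3
First 3 characters: "nih"
Remaining characters: "jbi"
Concatenate remaining + first: "jbi" + "nih" = "jbinih"

jbinih


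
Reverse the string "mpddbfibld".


Input: mpddbfibld
Reading characters right to left:
  Position 9: 'd'
  Position 8: 'l'
  Position 7: 'b'
  Position 6: 'i'
  Position 5: 'f'
  Position 4: 'b'
  Position 3: 'd'
  Position 2: 'd'
  Position 1: 'p'
  Position 0: 'm'
Reversed: dlbifbddpm

dlbifbddpm


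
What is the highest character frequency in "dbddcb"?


Input: dbddcb
Character counts:
  'b': 2
  'c': 1
  'd': 3
Maximum frequency: 3

3


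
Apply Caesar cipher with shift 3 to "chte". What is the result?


Caesar cipher: shift "chte" by 3
  'c' (pos 2) + 3 = pos 5 = 'f'
  'h' (pos 7) + 3 = pos 10 = 'k'
  't' (pos 19) + 3 = pos 22 = 'w'
  'e' (pos 4) + 3 = pos 7 = 'h'
Result: fkwh

fkwh


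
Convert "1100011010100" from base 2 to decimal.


Input: "1100011010100" in base 2
Positional expansion:
  Digit '1' (value 1) x 2^12 = 4096
  Digit '1' (value 1) x 2^11 = 2048
  Digit '0' (value 0) x 2^10 = 0
  Digit '0' (value 0) x 2^9 = 0
  Digit '0' (value 0) x 2^8 = 0
  Digit '1' (value 1) x 2^7 = 128
  Digit '1' (value 1) x 2^6 = 64
  Digit '0' (value 0) x 2^5 = 0
  Digit '1' (value 1) x 2^4 = 16
  Digit '0' (value 0) x 2^3 = 0
  Digit '1' (value 1) x 2^2 = 4
  Digit '0' (value 0) x 2^1 = 0
  Digit '0' (value 0) x 2^0 = 0
Sum = 6356

6356


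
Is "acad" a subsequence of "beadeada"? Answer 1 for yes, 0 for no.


Check if "acad" is a subsequence of "beadeada"
Greedy scan:
  Position 0 ('b'): no match needed
  Position 1 ('e'): no match needed
  Position 2 ('a'): matches sub[0] = 'a'
  Position 3 ('d'): no match needed
  Position 4 ('e'): no match needed
  Position 5 ('a'): no match needed
  Position 6 ('d'): no match needed
  Position 7 ('a'): no match needed
Only matched 1/4 characters => not a subsequence

0


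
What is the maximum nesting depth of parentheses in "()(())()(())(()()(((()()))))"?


Input: "()(())()(())(()()(((()()))))"
Tracking depth:
  Position 0 '(': depth becomes 1
  Position 1 ')': depth becomes 0
  Position 2 '(': depth becomes 1
  Position 3 '(': depth becomes 2
  Position 4 ')': depth becomes 1
  Position 5 ')': depth becomes 0
  Position 6 '(': depth becomes 1
  Position 7 ')': depth becomes 0
  Position 8 '(': depth becomes 1
  Position 9 '(': depth becomes 2
  Position 10 ')': depth becomes 1
  Position 11 ')': depth becomes 0
  Position 12 '(': depth becomes 1
  Position 13 '(': depth becomes 2
  Position 14 ')': depth becomes 1
  Position 15 '(': depth becomes 2
  Position 16 ')': depth becomes 1
  Position 17 '(': depth becomes 2
  Position 18 '(': depth becomes 3
  Position 19 '(': depth becomes 4
  Position 20 '(': depth becomes 5
  Position 21 ')': depth becomes 4
  Position 22 '(': depth becomes 5
  Position 23 ')': depth becomes 4
  Position 24 ')': depth becomes 3
  Position 25 ')': depth becomes 2
  Position 26 ')': depth becomes 1
  Position 27 ')': depth becomes 0
Maximum depth reached: 5

5


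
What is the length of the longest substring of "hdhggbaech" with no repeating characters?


Input: "hdhggbaech"
Sliding window (track last position of each char):
  Position 0 ('h'): window [0,0] length 1 -- new best
  Position 1 ('d'): window [0,1] length 2 -- new best
  Position 2 ('h'): repeat (last at 0), move window start to 1
  Position 2 ('h'): window [1,2] length 2
  Position 3 ('g'): window [1,3] length 3 -- new best
  Position 4 ('g'): repeat (last at 3), move window start to 4
  Position 4 ('g'): window [4,4] length 1
  Position 5 ('b'): window [4,5] length 2
  Position 6 ('a'): window [4,6] length 3
  Position 7 ('e'): window [4,7] length 4 -- new best
  Position 8 ('c'): window [4,8] length 5 -- new best
  Position 9 ('h'): window [4,9] length 6 -- new best
Longest substring with no repeats: "gbaech" with length 6

6


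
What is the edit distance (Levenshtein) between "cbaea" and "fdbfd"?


Computing edit distance: "cbaea" -> "fdbfd"
DP table:
           f    d    b    f    d
      0    1    2    3    4    5
  c   1    1    2    3    4    5
  b   2    2    2    2    3    4
  a   3    3    3    3    3    4
  e   4    4    4    4    4    4
  a   5    5    5    5    5    5
Edit distance = dp[5][5] = 5

5


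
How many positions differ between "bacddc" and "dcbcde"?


Comparing "bacddc" and "dcbcde" position by position:
  Position 0: 'b' vs 'd' => DIFFER
  Position 1: 'a' vs 'c' => DIFFER
  Position 2: 'c' vs 'b' => DIFFER
  Position 3: 'd' vs 'c' => DIFFER
  Position 4: 'd' vs 'd' => same
  Position 5: 'c' vs 'e' => DIFFER
Positions that differ: 5

5


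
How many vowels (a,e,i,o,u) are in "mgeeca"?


Input: mgeeca
Checking each character:
  'm' at position 0: consonant
  'g' at position 1: consonant
  'e' at position 2: vowel (running total: 1)
  'e' at position 3: vowel (running total: 2)
  'c' at position 4: consonant
  'a' at position 5: vowel (running total: 3)
Total vowels: 3

3


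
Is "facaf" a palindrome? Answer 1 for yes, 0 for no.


Input: facaf
Reversed: facaf
  Compare pos 0 ('f') with pos 4 ('f'): match
  Compare pos 1 ('a') with pos 3 ('a'): match
Result: palindrome

1


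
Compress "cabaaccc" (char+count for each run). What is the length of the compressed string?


Input: cabaaccc
Runs:
  'c' x 1 => "c1"
  'a' x 1 => "a1"
  'b' x 1 => "b1"
  'a' x 2 => "a2"
  'c' x 3 => "c3"
Compressed: "c1a1b1a2c3"
Compressed length: 10

10


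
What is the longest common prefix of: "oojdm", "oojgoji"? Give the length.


Words: oojdm, oojgoji
  Position 0: all 'o' => match
  Position 1: all 'o' => match
  Position 2: all 'j' => match
  Position 3: ('d', 'g') => mismatch, stop
LCP = "ooj" (length 3)

3


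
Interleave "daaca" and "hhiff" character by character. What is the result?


Interleaving "daaca" and "hhiff":
  Position 0: 'd' from first, 'h' from second => "dh"
  Position 1: 'a' from first, 'h' from second => "ah"
  Position 2: 'a' from first, 'i' from second => "ai"
  Position 3: 'c' from first, 'f' from second => "cf"
  Position 4: 'a' from first, 'f' from second => "af"
Result: dhahaicfaf

dhahaicfaf


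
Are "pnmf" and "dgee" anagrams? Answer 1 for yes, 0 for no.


Strings: "pnmf", "dgee"
Sorted first:  fmnp
Sorted second: deeg
Differ at position 0: 'f' vs 'd' => not anagrams

0


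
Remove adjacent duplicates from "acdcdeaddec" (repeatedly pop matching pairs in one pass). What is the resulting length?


Input: acdcdeaddec
Stack-based adjacent duplicate removal:
  Read 'a': push. Stack: a
  Read 'c': push. Stack: ac
  Read 'd': push. Stack: acd
  Read 'c': push. Stack: acdc
  Read 'd': push. Stack: acdcd
  Read 'e': push. Stack: acdcde
  Read 'a': push. Stack: acdcdea
  Read 'd': push. Stack: acdcdead
  Read 'd': matches stack top 'd' => pop. Stack: acdcdea
  Read 'e': push. Stack: acdcdeae
  Read 'c': push. Stack: acdcdeaec
Final stack: "acdcdeaec" (length 9)

9


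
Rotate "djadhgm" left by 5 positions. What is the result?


Input: "djadhgm", rotate left by 5
First 5 characters: "djadh"
Remaining characters: "gm"
Concatenate remaining + first: "gm" + "djadh" = "gmdjadh"

gmdjadh


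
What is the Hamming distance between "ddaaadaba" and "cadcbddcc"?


Comparing "ddaaadaba" and "cadcbddcc" position by position:
  Position 0: 'd' vs 'c' => differ
  Position 1: 'd' vs 'a' => differ
  Position 2: 'a' vs 'd' => differ
  Position 3: 'a' vs 'c' => differ
  Position 4: 'a' vs 'b' => differ
  Position 5: 'd' vs 'd' => same
  Position 6: 'a' vs 'd' => differ
  Position 7: 'b' vs 'c' => differ
  Position 8: 'a' vs 'c' => differ
Total differences (Hamming distance): 8

8


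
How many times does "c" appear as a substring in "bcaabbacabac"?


Searching for "c" in "bcaabbacabac"
Scanning each position:
  Position 0: "b" => no
  Position 1: "c" => MATCH
  Position 2: "a" => no
  Position 3: "a" => no
  Position 4: "b" => no
  Position 5: "b" => no
  Position 6: "a" => no
  Position 7: "c" => MATCH
  Position 8: "a" => no
  Position 9: "b" => no
  Position 10: "a" => no
  Position 11: "c" => MATCH
Total occurrences: 3

3


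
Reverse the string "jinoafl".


Input: jinoafl
Reading characters right to left:
  Position 6: 'l'
  Position 5: 'f'
  Position 4: 'a'
  Position 3: 'o'
  Position 2: 'n'
  Position 1: 'i'
  Position 0: 'j'
Reversed: lfaonij

lfaonij


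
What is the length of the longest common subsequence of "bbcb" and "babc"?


LCS of "bbcb" and "babc"
DP table:
           b    a    b    c
      0    0    0    0    0
  b   0    1    1    1    1
  b   0    1    1    2    2
  c   0    1    1    2    3
  b   0    1    1    2    3
LCS length = dp[4][4] = 3

3


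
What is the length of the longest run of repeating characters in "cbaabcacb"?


Input: "cbaabcacb"
Scanning for longest run:
  Position 1 ('b'): new char, reset run to 1
  Position 2 ('a'): new char, reset run to 1
  Position 3 ('a'): continues run of 'a', length=2
  Position 4 ('b'): new char, reset run to 1
  Position 5 ('c'): new char, reset run to 1
  Position 6 ('a'): new char, reset run to 1
  Position 7 ('c'): new char, reset run to 1
  Position 8 ('b'): new char, reset run to 1
Longest run: 'a' with length 2

2


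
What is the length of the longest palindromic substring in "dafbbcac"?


Input: "dafbbcac"
Checking substrings for palindromes:
  [5:8] "cac" (len 3) => palindrome
  [3:5] "bb" (len 2) => palindrome
Longest palindromic substring: "cac" with length 3

3


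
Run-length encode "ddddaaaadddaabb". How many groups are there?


Input: ddddaaaadddaabb
Scanning for consecutive runs:
  Group 1: 'd' x 4 (positions 0-3)
  Group 2: 'a' x 4 (positions 4-7)
  Group 3: 'd' x 3 (positions 8-10)
  Group 4: 'a' x 2 (positions 11-12)
  Group 5: 'b' x 2 (positions 13-14)
Total groups: 5

5


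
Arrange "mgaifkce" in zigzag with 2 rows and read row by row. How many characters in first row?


Zigzag "mgaifkce" into 2 rows:
Placing characters:
  'm' => row 0
  'g' => row 1
  'a' => row 0
  'i' => row 1
  'f' => row 0
  'k' => row 1
  'c' => row 0
  'e' => row 1
Rows:
  Row 0: "mafc"
  Row 1: "gike"
First row length: 4

4


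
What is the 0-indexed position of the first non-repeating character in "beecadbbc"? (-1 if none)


Input: beecadbbc
Character frequencies:
  'a': 1
  'b': 3
  'c': 2
  'd': 1
  'e': 2
Scanning left to right for freq == 1:
  Position 0 ('b'): freq=3, skip
  Position 1 ('e'): freq=2, skip
  Position 2 ('e'): freq=2, skip
  Position 3 ('c'): freq=2, skip
  Position 4 ('a'): unique! => answer = 4

4


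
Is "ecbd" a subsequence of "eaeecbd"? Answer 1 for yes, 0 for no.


Check if "ecbd" is a subsequence of "eaeecbd"
Greedy scan:
  Position 0 ('e'): matches sub[0] = 'e'
  Position 1 ('a'): no match needed
  Position 2 ('e'): no match needed
  Position 3 ('e'): no match needed
  Position 4 ('c'): matches sub[1] = 'c'
  Position 5 ('b'): matches sub[2] = 'b'
  Position 6 ('d'): matches sub[3] = 'd'
All 4 characters matched => is a subsequence

1


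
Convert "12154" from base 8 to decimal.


Input: "12154" in base 8
Positional expansion:
  Digit '1' (value 1) x 8^4 = 4096
  Digit '2' (value 2) x 8^3 = 1024
  Digit '1' (value 1) x 8^2 = 64
  Digit '5' (value 5) x 8^1 = 40
  Digit '4' (value 4) x 8^0 = 4
Sum = 5228

5228


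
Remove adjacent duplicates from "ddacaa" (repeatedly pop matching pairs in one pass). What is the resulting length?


Input: ddacaa
Stack-based adjacent duplicate removal:
  Read 'd': push. Stack: d
  Read 'd': matches stack top 'd' => pop. Stack: (empty)
  Read 'a': push. Stack: a
  Read 'c': push. Stack: ac
  Read 'a': push. Stack: aca
  Read 'a': matches stack top 'a' => pop. Stack: ac
Final stack: "ac" (length 2)

2


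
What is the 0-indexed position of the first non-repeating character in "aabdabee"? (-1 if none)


Input: aabdabee
Character frequencies:
  'a': 3
  'b': 2
  'd': 1
  'e': 2
Scanning left to right for freq == 1:
  Position 0 ('a'): freq=3, skip
  Position 1 ('a'): freq=3, skip
  Position 2 ('b'): freq=2, skip
  Position 3 ('d'): unique! => answer = 3

3


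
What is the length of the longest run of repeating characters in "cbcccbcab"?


Input: "cbcccbcab"
Scanning for longest run:
  Position 1 ('b'): new char, reset run to 1
  Position 2 ('c'): new char, reset run to 1
  Position 3 ('c'): continues run of 'c', length=2
  Position 4 ('c'): continues run of 'c', length=3
  Position 5 ('b'): new char, reset run to 1
  Position 6 ('c'): new char, reset run to 1
  Position 7 ('a'): new char, reset run to 1
  Position 8 ('b'): new char, reset run to 1
Longest run: 'c' with length 3

3


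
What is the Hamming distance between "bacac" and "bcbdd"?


Comparing "bacac" and "bcbdd" position by position:
  Position 0: 'b' vs 'b' => same
  Position 1: 'a' vs 'c' => differ
  Position 2: 'c' vs 'b' => differ
  Position 3: 'a' vs 'd' => differ
  Position 4: 'c' vs 'd' => differ
Total differences (Hamming distance): 4

4


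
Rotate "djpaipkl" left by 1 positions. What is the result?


Input: "djpaipkl", rotate left by 1
First 1 characters: "d"
Remaining characters: "jpaipkl"
Concatenate remaining + first: "jpaipkl" + "d" = "jpaipkld"

jpaipkld


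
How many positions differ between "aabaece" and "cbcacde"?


Comparing "aabaece" and "cbcacde" position by position:
  Position 0: 'a' vs 'c' => DIFFER
  Position 1: 'a' vs 'b' => DIFFER
  Position 2: 'b' vs 'c' => DIFFER
  Position 3: 'a' vs 'a' => same
  Position 4: 'e' vs 'c' => DIFFER
  Position 5: 'c' vs 'd' => DIFFER
  Position 6: 'e' vs 'e' => same
Positions that differ: 5

5


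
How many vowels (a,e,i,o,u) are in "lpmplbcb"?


Input: lpmplbcb
Checking each character:
  'l' at position 0: consonant
  'p' at position 1: consonant
  'm' at position 2: consonant
  'p' at position 3: consonant
  'l' at position 4: consonant
  'b' at position 5: consonant
  'c' at position 6: consonant
  'b' at position 7: consonant
Total vowels: 0

0


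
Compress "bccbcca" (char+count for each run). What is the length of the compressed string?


Input: bccbcca
Runs:
  'b' x 1 => "b1"
  'c' x 2 => "c2"
  'b' x 1 => "b1"
  'c' x 2 => "c2"
  'a' x 1 => "a1"
Compressed: "b1c2b1c2a1"
Compressed length: 10

10


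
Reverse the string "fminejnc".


Input: fminejnc
Reading characters right to left:
  Position 7: 'c'
  Position 6: 'n'
  Position 5: 'j'
  Position 4: 'e'
  Position 3: 'n'
  Position 2: 'i'
  Position 1: 'm'
  Position 0: 'f'
Reversed: cnjenimf

cnjenimf


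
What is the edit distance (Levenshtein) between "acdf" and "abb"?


Computing edit distance: "acdf" -> "abb"
DP table:
           a    b    b
      0    1    2    3
  a   1    0    1    2
  c   2    1    1    2
  d   3    2    2    2
  f   4    3    3    3
Edit distance = dp[4][3] = 3

3


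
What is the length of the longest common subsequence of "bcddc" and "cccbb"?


LCS of "bcddc" and "cccbb"
DP table:
           c    c    c    b    b
      0    0    0    0    0    0
  b   0    0    0    0    1    1
  c   0    1    1    1    1    1
  d   0    1    1    1    1    1
  d   0    1    1    1    1    1
  c   0    1    2    2    2    2
LCS length = dp[5][5] = 2

2


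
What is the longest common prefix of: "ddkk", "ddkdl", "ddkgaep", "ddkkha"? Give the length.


Words: ddkk, ddkdl, ddkgaep, ddkkha
  Position 0: all 'd' => match
  Position 1: all 'd' => match
  Position 2: all 'k' => match
  Position 3: ('k', 'd', 'g', 'k') => mismatch, stop
LCP = "ddk" (length 3)

3


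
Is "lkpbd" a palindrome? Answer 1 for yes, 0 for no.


Input: lkpbd
Reversed: dbpkl
  Compare pos 0 ('l') with pos 4 ('d'): MISMATCH
  Compare pos 1 ('k') with pos 3 ('b'): MISMATCH
Result: not a palindrome

0


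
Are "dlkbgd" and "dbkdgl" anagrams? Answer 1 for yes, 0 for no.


Strings: "dlkbgd", "dbkdgl"
Sorted first:  bddgkl
Sorted second: bddgkl
Sorted forms match => anagrams

1


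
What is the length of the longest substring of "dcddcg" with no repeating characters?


Input: "dcddcg"
Sliding window (track last position of each char):
  Position 0 ('d'): window [0,0] length 1 -- new best
  Position 1 ('c'): window [0,1] length 2 -- new best
  Position 2 ('d'): repeat (last at 0), move window start to 1
  Position 2 ('d'): window [1,2] length 2
  Position 3 ('d'): repeat (last at 2), move window start to 3
  Position 3 ('d'): window [3,3] length 1
  Position 4 ('c'): window [3,4] length 2
  Position 5 ('g'): window [3,5] length 3 -- new best
Longest substring with no repeats: "dcg" with length 3

3


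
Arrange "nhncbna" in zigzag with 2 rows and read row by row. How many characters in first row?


Zigzag "nhncbna" into 2 rows:
Placing characters:
  'n' => row 0
  'h' => row 1
  'n' => row 0
  'c' => row 1
  'b' => row 0
  'n' => row 1
  'a' => row 0
Rows:
  Row 0: "nnba"
  Row 1: "hcn"
First row length: 4

4


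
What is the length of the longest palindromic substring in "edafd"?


Input: "edafd"
Checking substrings for palindromes:
  No multi-char palindromic substrings found
Longest palindromic substring: "e" with length 1

1


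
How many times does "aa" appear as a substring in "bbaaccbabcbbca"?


Searching for "aa" in "bbaaccbabcbbca"
Scanning each position:
  Position 0: "bb" => no
  Position 1: "ba" => no
  Position 2: "aa" => MATCH
  Position 3: "ac" => no
  Position 4: "cc" => no
  Position 5: "cb" => no
  Position 6: "ba" => no
  Position 7: "ab" => no
  Position 8: "bc" => no
  Position 9: "cb" => no
  Position 10: "bb" => no
  Position 11: "bc" => no
  Position 12: "ca" => no
Total occurrences: 1

1


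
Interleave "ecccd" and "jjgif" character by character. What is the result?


Interleaving "ecccd" and "jjgif":
  Position 0: 'e' from first, 'j' from second => "ej"
  Position 1: 'c' from first, 'j' from second => "cj"
  Position 2: 'c' from first, 'g' from second => "cg"
  Position 3: 'c' from first, 'i' from second => "ci"
  Position 4: 'd' from first, 'f' from second => "df"
Result: ejcjcgcidf

ejcjcgcidf


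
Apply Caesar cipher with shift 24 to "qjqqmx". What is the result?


Caesar cipher: shift "qjqqmx" by 24
  'q' (pos 16) + 24 = pos 14 = 'o'
  'j' (pos 9) + 24 = pos 7 = 'h'
  'q' (pos 16) + 24 = pos 14 = 'o'
  'q' (pos 16) + 24 = pos 14 = 'o'
  'm' (pos 12) + 24 = pos 10 = 'k'
  'x' (pos 23) + 24 = pos 21 = 'v'
Result: ohookv

ohookv


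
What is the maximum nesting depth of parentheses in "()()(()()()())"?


Input: "()()(()()()())"
Tracking depth:
  Position 0 '(': depth becomes 1
  Position 1 ')': depth becomes 0
  Position 2 '(': depth becomes 1
  Position 3 ')': depth becomes 0
  Position 4 '(': depth becomes 1
  Position 5 '(': depth becomes 2
  Position 6 ')': depth becomes 1
  Position 7 '(': depth becomes 2
  Position 8 ')': depth becomes 1
  Position 9 '(': depth becomes 2
  Position 10 ')': depth becomes 1
  Position 11 '(': depth becomes 2
  Position 12 ')': depth becomes 1
  Position 13 ')': depth becomes 0
Maximum depth reached: 2

2


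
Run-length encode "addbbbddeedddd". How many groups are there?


Input: addbbbddeedddd
Scanning for consecutive runs:
  Group 1: 'a' x 1 (positions 0-0)
  Group 2: 'd' x 2 (positions 1-2)
  Group 3: 'b' x 3 (positions 3-5)
  Group 4: 'd' x 2 (positions 6-7)
  Group 5: 'e' x 2 (positions 8-9)
  Group 6: 'd' x 4 (positions 10-13)
Total groups: 6

6


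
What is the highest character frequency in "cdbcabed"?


Input: cdbcabed
Character counts:
  'a': 1
  'b': 2
  'c': 2
  'd': 2
  'e': 1
Maximum frequency: 2

2


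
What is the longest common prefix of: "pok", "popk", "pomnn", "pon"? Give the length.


Words: pok, popk, pomnn, pon
  Position 0: all 'p' => match
  Position 1: all 'o' => match
  Position 2: ('k', 'p', 'm', 'n') => mismatch, stop
LCP = "po" (length 2)

2


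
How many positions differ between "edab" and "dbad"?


Comparing "edab" and "dbad" position by position:
  Position 0: 'e' vs 'd' => DIFFER
  Position 1: 'd' vs 'b' => DIFFER
  Position 2: 'a' vs 'a' => same
  Position 3: 'b' vs 'd' => DIFFER
Positions that differ: 3

3


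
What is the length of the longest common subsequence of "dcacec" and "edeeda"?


LCS of "dcacec" and "edeeda"
DP table:
           e    d    e    e    d    a
      0    0    0    0    0    0    0
  d   0    0    1    1    1    1    1
  c   0    0    1    1    1    1    1
  a   0    0    1    1    1    1    2
  c   0    0    1    1    1    1    2
  e   0    1    1    2    2    2    2
  c   0    1    1    2    2    2    2
LCS length = dp[6][6] = 2

2


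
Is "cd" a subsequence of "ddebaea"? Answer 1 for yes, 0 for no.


Check if "cd" is a subsequence of "ddebaea"
Greedy scan:
  Position 0 ('d'): no match needed
  Position 1 ('d'): no match needed
  Position 2 ('e'): no match needed
  Position 3 ('b'): no match needed
  Position 4 ('a'): no match needed
  Position 5 ('e'): no match needed
  Position 6 ('a'): no match needed
Only matched 0/2 characters => not a subsequence

0


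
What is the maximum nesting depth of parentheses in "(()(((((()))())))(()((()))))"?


Input: "(()(((((()))())))(()((()))))"
Tracking depth:
  Position 0 '(': depth becomes 1
  Position 1 '(': depth becomes 2
  Position 2 ')': depth becomes 1
  Position 3 '(': depth becomes 2
  Position 4 '(': depth becomes 3
  Position 5 '(': depth becomes 4
  Position 6 '(': depth becomes 5
  Position 7 '(': depth becomes 6
  Position 8 '(': depth becomes 7
  Position 9 ')': depth becomes 6
  Position 10 ')': depth becomes 5
  Position 11 ')': depth becomes 4
  Position 12 '(': depth becomes 5
  Position 13 ')': depth becomes 4
  Position 14 ')': depth becomes 3
  Position 15 ')': depth becomes 2
  Position 16 ')': depth becomes 1
  Position 17 '(': depth becomes 2
  Position 18 '(': depth becomes 3
  Position 19 ')': depth becomes 2
  Position 20 '(': depth becomes 3
  Position 21 '(': depth becomes 4
  Position 22 '(': depth becomes 5
  Position 23 ')': depth becomes 4
  Position 24 ')': depth becomes 3
  Position 25 ')': depth becomes 2
  Position 26 ')': depth becomes 1
  Position 27 ')': depth becomes 0
Maximum depth reached: 7

7


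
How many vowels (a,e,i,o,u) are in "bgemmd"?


Input: bgemmd
Checking each character:
  'b' at position 0: consonant
  'g' at position 1: consonant
  'e' at position 2: vowel (running total: 1)
  'm' at position 3: consonant
  'm' at position 4: consonant
  'd' at position 5: consonant
Total vowels: 1

1


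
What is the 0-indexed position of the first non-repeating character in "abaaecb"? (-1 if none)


Input: abaaecb
Character frequencies:
  'a': 3
  'b': 2
  'c': 1
  'e': 1
Scanning left to right for freq == 1:
  Position 0 ('a'): freq=3, skip
  Position 1 ('b'): freq=2, skip
  Position 2 ('a'): freq=3, skip
  Position 3 ('a'): freq=3, skip
  Position 4 ('e'): unique! => answer = 4

4
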